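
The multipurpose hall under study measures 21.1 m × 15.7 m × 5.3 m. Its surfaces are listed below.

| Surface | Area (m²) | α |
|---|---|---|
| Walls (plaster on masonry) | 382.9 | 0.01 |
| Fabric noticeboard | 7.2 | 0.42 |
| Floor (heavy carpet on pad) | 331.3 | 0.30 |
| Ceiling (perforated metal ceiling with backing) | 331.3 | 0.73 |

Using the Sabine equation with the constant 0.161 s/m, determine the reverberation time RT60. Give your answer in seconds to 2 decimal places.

A = Σ Sᵢαᵢ = 382.9·0.01 + 7.2·0.42 + 331.3·0.30 + 331.3·0.73 = 348.092 sabins.
Room volume: 1755.731 m³.
T = 0.161 V/A = 0.161·1755.731/348.092 = 0.81 s.

0.81 s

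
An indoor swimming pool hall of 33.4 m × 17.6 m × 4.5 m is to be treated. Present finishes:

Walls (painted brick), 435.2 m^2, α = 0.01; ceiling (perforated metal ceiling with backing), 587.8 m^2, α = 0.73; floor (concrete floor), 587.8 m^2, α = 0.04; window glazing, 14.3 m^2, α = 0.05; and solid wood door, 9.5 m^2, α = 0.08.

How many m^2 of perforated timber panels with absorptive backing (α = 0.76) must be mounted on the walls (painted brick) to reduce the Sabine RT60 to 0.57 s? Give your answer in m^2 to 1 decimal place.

A₁ = Σ Sᵢαᵢ = 435.2·0.01 + 587.8·0.73 + 587.8·0.04 + 14.3·0.05 + 9.5·0.08 = 458.433 sabins.
Required A₂ = 0.161·2645.28/0.57 = 747.176 sabins.
ΔA needed = 747.176 − 458.433 = 288.743 sabins.
Net gain per m^2: Δα = 0.76 − 0.01 = 0.75.
Area = ΔA/Δα = 288.743/0.75 = 385.0 m^2.

385.0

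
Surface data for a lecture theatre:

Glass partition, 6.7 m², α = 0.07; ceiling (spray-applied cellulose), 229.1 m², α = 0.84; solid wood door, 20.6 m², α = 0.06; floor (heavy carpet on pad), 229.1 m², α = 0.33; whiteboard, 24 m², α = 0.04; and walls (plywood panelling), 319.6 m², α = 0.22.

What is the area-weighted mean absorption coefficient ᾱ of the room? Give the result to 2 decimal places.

S = Σ Sᵢ = 6.7 + 229.1 + 20.6 + 229.1 + 24 + 319.6 = 829.1 m².
Σ(Sᵢαᵢ) = 6.7×0.07 + 229.1×0.84 + 20.6×0.06 + 229.1×0.33 + 24×0.04 + 319.6×0.22 = 341.024.
ᾱ = 341.024 / 829.1 = 0.41.

0.41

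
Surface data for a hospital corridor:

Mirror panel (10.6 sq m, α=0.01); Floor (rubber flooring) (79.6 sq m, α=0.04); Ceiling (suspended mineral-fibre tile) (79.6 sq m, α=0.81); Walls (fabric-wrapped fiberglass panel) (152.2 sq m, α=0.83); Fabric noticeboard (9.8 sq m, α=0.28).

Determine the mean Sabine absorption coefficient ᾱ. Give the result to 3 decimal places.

Total surface area S = 331.8 sq m.
Weighted sum Σ Sα = 196.836.
ᾱ = A/S = 0.593.

0.593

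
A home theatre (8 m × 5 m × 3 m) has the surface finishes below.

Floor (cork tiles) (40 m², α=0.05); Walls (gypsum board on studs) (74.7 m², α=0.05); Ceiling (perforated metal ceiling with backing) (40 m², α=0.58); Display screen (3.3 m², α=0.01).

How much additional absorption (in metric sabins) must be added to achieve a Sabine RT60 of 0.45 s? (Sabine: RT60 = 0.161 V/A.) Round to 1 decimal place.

14.0 sabins

Total absorption A₁ = 40*0.05 + 74.7*0.05 + 40*0.58 + 3.3*0.01
  = 2.000 + 3.735 + 23.200 + 0.033 = 28.968 m² sabins.
V = 120 m³. Required absorption A₂ = 0.161 × 120 / 0.45 = 42.933 sabins.
Additional absorption ΔA = 42.933 − 28.968 = 14.0 sabins.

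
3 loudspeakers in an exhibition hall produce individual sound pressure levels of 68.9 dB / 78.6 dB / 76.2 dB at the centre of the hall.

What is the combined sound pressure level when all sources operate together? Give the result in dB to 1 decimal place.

Sum in the linear (power) domain: Σ 10^(Lᵢ/10) = 10^(68.9/10) + 10^(78.6/10) + 10^(76.2/10) = 1.219e+08.
Back to dB: 10·log₁₀ Σ = 80.9 dB.

80.9 dB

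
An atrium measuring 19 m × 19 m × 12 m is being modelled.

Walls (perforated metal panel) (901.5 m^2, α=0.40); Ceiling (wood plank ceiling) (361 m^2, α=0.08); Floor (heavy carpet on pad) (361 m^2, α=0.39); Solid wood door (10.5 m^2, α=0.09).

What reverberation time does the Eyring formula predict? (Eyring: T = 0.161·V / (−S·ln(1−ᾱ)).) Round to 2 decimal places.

1.09 s

S = Σ Sᵢ = 1634.0 m^2.
Σ(Sᵢαᵢ) = 901.5·0.40 + 361·0.08 + 361·0.39 + 10.5·0.09 = 531.215.
Mean coefficient ᾱ = A/S = 0.3251.
Eyring denominator: −S ln(1−ᾱ) = 642.474.
V = 19 × 19 × 12 = 4332 m³.
RT60 = 0.161 × 4332 / 642.474 = 1.09 s.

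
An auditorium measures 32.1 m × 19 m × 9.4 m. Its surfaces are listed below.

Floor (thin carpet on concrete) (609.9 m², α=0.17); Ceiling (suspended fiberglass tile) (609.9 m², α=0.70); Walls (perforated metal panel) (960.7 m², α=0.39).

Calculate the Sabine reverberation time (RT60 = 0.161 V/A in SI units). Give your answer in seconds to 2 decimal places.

1.02 s

A = Σ Sᵢαᵢ = 609.9·0.17 + 609.9·0.70 + 960.7·0.39 = 905.286 sabins.
Room volume: 5733.06 m³.
RT60 = 0.161 · V / A = 0.161 × 5733.06 / 905.286 = 1.02 s.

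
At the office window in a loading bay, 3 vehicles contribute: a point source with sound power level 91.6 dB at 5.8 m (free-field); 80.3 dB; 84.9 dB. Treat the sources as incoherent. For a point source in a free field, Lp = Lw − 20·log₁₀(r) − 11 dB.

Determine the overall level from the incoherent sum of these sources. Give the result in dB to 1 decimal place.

86.2 dB

Source at 5.8 m: Lp = 91.6 − 20·log₁₀(5.8) − 11 = 65.3 dB.
Converting to relative power and adding: 10^(65.3/10) + 10^(80.3/10) + 10^(84.9/10) = 4.196e+08.
L_total = 10·log₁₀(4.196e+08) = 86.2 dB.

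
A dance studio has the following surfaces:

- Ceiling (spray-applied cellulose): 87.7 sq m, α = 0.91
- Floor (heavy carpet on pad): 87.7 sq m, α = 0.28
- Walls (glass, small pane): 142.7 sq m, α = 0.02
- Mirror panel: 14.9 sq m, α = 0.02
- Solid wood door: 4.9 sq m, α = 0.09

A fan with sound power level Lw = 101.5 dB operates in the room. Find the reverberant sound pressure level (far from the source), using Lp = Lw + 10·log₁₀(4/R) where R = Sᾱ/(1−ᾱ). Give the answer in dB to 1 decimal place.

85.5 dB

A = 107.956 sabins; S = 337.9 sq m.
ᾱ = 0.3195, so room constant R = A/(1−ᾱ) = 158.642 sq m.
Lp = 101.5 + 10·log₁₀(4/158.642) = 101.5 + (-15.98) = 85.5 dB.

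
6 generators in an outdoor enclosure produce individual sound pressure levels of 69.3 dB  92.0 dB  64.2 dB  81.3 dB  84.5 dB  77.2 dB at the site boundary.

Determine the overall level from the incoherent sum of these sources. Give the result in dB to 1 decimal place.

93.1 dB

Σ 10^(Lᵢ/10) = 2.065e+09.
L_total = 10·log₁₀(2.065e+09) = 93.1 dB.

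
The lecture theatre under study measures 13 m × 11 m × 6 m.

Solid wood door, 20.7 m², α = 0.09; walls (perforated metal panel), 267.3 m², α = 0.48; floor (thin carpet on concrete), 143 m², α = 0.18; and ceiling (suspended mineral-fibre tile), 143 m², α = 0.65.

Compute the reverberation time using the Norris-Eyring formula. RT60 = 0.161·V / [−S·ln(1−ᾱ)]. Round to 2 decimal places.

0.42 s

S = Σ Sᵢ = 574.0 m².
Σ(Sᵢαᵢ) = 20.7·0.09 + 267.3·0.48 + 143·0.18 + 143·0.65 = 248.857.
Mean coefficient ᾱ = A/S = 0.4335.
Eyring denominator: −S ln(1−ᾱ) = 326.192.
V = 13 × 11 × 6 = 858 m³.
T = 0.161·V/[−S·ln(1−ᾱ)] = 0.161·858/326.192 = 0.42 s.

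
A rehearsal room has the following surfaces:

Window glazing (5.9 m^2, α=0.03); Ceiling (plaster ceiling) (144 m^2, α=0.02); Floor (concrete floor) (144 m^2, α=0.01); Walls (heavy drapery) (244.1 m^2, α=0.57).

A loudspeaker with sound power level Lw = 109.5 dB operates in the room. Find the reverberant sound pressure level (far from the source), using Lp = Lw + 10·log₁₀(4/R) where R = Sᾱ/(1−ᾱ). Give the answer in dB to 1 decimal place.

Σ(Sᵢαᵢ) = 5.9×0.03 + 144×0.02 + 144×0.01 + 244.1×0.57 = 143.634; total area S = 538.0 m^2.
ᾱ = 143.634/538.0 = 0.2670; R = Sᾱ/(1−ᾱ) = 143.634/(1−0.2670) = 195.954 m^2.
Lp = 109.5 + 10·log₁₀(4/195.954) = 109.5 + (-16.90) = 92.6 dB.

92.6 dB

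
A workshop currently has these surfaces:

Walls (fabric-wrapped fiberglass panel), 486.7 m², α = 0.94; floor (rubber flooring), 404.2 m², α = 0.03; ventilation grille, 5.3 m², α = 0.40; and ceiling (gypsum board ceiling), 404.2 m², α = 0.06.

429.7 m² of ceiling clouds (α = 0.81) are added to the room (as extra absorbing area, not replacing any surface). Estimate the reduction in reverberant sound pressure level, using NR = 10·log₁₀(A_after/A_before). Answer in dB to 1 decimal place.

Total absorption A_before = 486.7·0.94 + 404.2·0.03 + 5.3·0.40 + 404.2·0.06
  = 457.498 + 12.126 + 2.120 + 24.252 = 495.996 m² sabins.
Added absorption = 429.7 × 0.81 = 348.057 sabins.
A_after = 495.996 + 348.057 = 844.053 sabins.
Reduction = 10 log₁₀(A_after/A_before) = 10 log₁₀(1.7017) = 2.3 dB.

2.3 dB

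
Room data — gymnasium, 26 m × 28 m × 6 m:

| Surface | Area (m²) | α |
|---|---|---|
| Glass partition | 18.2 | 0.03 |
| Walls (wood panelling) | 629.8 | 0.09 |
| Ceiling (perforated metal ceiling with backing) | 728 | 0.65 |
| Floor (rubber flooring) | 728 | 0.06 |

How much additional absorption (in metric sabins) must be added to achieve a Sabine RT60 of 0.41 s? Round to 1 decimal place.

A₁ = Σ Sᵢαᵢ = 18.2·0.03 + 629.8·0.09 + 728·0.65 + 728·0.06 = 574.108 sabins.
Target A₂ = 0.161·4368/0.41 = 1715.239 sabins (V = 4368 m³).
ΔA = A₂ − A₁ = 1715.239 − 574.108 = 1141.1 sabins.

1141.1 sabins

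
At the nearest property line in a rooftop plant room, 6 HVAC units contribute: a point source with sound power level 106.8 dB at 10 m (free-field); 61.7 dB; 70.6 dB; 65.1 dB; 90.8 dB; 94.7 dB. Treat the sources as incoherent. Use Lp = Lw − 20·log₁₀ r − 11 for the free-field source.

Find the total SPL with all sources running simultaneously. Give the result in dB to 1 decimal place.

96.2 dB

Source at 10 m: Lp = 106.8 − 20·log₁₀(10) − 11 = 75.8 dB.
Sum in the linear (power) domain: Σ 10^(Lᵢ/10) = 10^(75.8/10) + 10^(61.7/10) + 10^(70.6/10) + 10^(65.1/10) + 10^(90.8/10) + 10^(94.7/10) = 4.208e+09.
Combined level = 10 log₁₀(4.208e+09) = 96.2 dB.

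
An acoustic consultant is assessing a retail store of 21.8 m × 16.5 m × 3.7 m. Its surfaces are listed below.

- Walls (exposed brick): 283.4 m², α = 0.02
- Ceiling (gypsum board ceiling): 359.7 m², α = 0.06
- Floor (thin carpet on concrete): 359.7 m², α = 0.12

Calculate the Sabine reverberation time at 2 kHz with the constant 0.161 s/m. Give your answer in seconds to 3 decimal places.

3.043 s

Total absorption A = 283.4*0.02 + 359.7*0.06 + 359.7*0.12
  = 5.668 + 21.582 + 43.164 = 70.414 m² sabins.
V = 21.8·16.5·3.7 = 1330.89 m³.
Sabine: RT60 = 0.161 × 1330.89 / 70.414 = 3.043 s.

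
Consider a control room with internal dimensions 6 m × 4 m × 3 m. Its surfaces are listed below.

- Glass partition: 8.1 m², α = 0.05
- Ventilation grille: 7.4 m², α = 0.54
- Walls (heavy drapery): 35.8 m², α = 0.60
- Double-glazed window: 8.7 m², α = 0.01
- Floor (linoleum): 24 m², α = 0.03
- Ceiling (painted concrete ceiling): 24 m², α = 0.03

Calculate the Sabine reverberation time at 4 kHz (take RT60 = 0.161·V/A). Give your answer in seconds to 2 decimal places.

A = Σ Sᵢαᵢ = 8.1×0.05 + 7.4×0.54 + 35.8×0.60 + 8.7×0.01 + 24×0.03 + 24×0.03 = 27.408 sabins.
Volume V = 6 × 4 × 3 = 72 m³.
Sabine: RT60 = 0.161 × 72 / 27.408 = 0.42 s.

0.42 s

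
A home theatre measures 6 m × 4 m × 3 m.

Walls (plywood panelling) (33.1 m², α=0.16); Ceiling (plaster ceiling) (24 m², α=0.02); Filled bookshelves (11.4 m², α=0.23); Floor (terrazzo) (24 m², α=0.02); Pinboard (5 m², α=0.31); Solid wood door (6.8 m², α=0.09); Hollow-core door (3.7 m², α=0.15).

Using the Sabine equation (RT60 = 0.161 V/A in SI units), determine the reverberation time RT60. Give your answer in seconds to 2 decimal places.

Summing Sᵢαᵢ: 5.296 + 0.480 + 2.622 + 0.480 + 1.550 + 0.612 + 0.555 → A = 11.595 sabins.
V = 6·4·3 = 72 m³.
Sabine: RT60 = 0.161 × 72 / 11.595 = 1.00 s.

1.00 sec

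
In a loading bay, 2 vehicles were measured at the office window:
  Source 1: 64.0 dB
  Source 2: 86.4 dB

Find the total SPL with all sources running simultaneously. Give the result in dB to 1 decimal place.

Sum in the linear (power) domain: Σ 10^(Lᵢ/10) = 10^(64.0/10) + 10^(86.4/10) = 4.39e+08.
Back to dB: 10·log₁₀ Σ = 86.4 dB.

86.4 dB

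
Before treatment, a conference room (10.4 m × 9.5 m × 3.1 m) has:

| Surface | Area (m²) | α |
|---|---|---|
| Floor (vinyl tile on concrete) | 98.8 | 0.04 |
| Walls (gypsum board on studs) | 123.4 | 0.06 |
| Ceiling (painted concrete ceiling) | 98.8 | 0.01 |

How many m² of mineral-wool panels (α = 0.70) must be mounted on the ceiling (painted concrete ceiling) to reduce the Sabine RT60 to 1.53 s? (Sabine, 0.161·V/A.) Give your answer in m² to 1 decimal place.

Total absorption A₁ = 98.8×0.04 + 123.4×0.06 + 98.8×0.01
  = 3.952 + 7.404 + 0.988 = 12.344 m² sabins.
Required A₂ = 0.161·306.28/1.53 = 32.229 sabins.
Absorption to add: 32.229 − 12.344 = 19.885 sabins.
Net gain per m²: Δα = 0.70 − 0.01 = 0.69.
Area = ΔA/Δα = 19.885/0.69 = 28.8 m².

28.8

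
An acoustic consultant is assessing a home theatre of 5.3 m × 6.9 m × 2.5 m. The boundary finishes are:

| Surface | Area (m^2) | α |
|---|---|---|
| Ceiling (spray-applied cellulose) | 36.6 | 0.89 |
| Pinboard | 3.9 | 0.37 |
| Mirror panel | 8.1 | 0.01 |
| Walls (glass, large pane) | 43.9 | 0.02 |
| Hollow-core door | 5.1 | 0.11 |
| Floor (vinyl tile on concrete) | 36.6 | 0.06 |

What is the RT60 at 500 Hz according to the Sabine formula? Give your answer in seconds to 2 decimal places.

Equivalent absorption area: A = 36.6×0.89 + 3.9×0.37 + 8.1×0.01 + 43.9×0.02 + 5.1×0.11 + 36.6×0.06 = 37.733 m^2.
V = 5.3·6.9·2.5 = 91.425 m³.
T = 0.161 V/A = 0.161·91.425/37.733 = 0.39 s.

0.39 seconds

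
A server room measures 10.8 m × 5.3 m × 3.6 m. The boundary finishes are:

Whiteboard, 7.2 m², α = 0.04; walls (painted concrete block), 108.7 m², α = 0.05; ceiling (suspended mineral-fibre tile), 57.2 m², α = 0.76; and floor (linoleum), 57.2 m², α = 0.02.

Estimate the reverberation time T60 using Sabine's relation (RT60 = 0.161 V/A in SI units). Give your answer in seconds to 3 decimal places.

0.659 sec

Equivalent absorption area: A = 7.2*0.04 + 108.7*0.05 + 57.2*0.76 + 57.2*0.02 = 50.339 m².
Volume V = 10.8 × 5.3 × 3.6 = 206.064 m³.
T = 0.161 V/A = 0.161·206.064/50.339 = 0.659 s.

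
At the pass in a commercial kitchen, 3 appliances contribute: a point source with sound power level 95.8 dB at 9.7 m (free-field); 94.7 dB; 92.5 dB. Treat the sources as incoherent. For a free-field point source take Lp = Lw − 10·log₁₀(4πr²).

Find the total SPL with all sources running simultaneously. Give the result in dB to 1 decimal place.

96.8 dB

Source at 9.7 m: Lp = 95.8 − 10·log₁₀(4π·9.7²) = 95.8 − 10·log₁₀(1182.370) = 65.1 dB.
Σ 10^(Lᵢ/10) = 4.733e+09.
L_total = 10·log₁₀(4.733e+09) = 96.8 dB.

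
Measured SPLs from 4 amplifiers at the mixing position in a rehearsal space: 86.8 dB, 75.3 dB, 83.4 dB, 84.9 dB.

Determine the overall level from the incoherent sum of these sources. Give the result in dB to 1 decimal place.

90.2 dB

Σ 10^(Lᵢ/10) = 1.04e+09.
Back to dB: 10·log₁₀ Σ = 90.2 dB.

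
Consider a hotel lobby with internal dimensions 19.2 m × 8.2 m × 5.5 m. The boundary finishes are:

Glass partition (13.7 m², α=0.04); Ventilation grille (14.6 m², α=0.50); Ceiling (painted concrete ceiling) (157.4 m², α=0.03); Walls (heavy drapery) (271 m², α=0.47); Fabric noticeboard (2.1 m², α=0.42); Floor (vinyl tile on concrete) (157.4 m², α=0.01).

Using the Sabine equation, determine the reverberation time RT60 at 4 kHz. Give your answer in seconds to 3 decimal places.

Total absorption A = 13.7·0.04 + 14.6·0.50 + 157.4·0.03 + 271·0.47 + 2.1·0.42 + 157.4·0.01
  = 0.548 + 7.300 + 4.722 + 127.370 + 0.882 + 1.574 = 142.396 m² sabins.
Volume V = 19.2 × 8.2 × 5.5 = 865.92 m³.
Sabine: RT60 = 0.161 × 865.92 / 142.396 = 0.979 s.

0.979 s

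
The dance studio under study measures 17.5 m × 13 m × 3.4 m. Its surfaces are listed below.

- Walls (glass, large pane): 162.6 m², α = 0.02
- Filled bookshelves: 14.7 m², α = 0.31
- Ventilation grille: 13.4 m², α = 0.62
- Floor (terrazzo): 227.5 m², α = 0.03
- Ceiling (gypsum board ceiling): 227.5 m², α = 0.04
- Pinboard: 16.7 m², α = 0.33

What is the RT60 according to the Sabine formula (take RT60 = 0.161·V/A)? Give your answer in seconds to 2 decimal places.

3.32 seconds

Equivalent absorption area: A = 162.6*0.02 + 14.7*0.31 + 13.4*0.62 + 227.5*0.03 + 227.5*0.04 + 16.7*0.33 = 37.553 m².
Volume V = 17.5 × 13 × 3.4 = 773.5 m³.
RT60 = 0.161 · V / A = 0.161 × 773.5 / 37.553 = 3.32 s.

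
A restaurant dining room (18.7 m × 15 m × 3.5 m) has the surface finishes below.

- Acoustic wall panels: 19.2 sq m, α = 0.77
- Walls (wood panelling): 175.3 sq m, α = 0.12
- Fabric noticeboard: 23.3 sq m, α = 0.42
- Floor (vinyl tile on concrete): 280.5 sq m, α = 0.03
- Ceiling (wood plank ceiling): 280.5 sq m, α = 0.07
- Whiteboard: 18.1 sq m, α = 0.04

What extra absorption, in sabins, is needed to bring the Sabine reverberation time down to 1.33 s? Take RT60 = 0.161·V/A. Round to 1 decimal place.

Summing Sᵢαᵢ: 14.784 + 21.036 + 9.786 + 8.415 + 19.635 + 0.724 → A₁ = 74.380 sabins.
Target A₂ = 0.161·981.75/1.33 = 118.843 sabins (V = 981.75 m³).
ΔA = A₂ − A₁ = 118.843 − 74.380 = 44.5 sabins.

44.5 sabins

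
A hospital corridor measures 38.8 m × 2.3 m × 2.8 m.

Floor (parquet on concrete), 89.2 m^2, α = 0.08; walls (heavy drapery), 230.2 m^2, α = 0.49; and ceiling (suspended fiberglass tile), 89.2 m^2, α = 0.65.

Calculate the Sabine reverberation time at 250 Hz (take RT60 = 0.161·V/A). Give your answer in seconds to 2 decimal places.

Summing Sᵢαᵢ: 7.136 + 112.798 + 57.980 → A = 177.914 sabins.
Volume V = 38.8 × 2.3 × 2.8 = 249.872 m³.
T = 0.161 V/A = 0.161·249.872/177.914 = 0.23 s.

0.23 s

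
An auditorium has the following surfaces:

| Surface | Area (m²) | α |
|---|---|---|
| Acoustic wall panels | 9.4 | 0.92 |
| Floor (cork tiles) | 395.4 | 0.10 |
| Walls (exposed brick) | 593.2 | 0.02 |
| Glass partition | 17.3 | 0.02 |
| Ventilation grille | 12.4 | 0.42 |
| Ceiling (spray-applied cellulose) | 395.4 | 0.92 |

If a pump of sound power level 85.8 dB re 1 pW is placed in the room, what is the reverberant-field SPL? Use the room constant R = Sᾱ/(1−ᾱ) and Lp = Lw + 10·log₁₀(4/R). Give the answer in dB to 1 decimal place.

A = 429.374 sabins; S = 1423.1 m².
ᾱ = 0.3017, so room constant R = A/(1−ᾱ) = 614.885 m².
Lp = Lw + 10 log₁₀(4/R) = 85.8 -21.87 = 63.9 dB.

63.9 dB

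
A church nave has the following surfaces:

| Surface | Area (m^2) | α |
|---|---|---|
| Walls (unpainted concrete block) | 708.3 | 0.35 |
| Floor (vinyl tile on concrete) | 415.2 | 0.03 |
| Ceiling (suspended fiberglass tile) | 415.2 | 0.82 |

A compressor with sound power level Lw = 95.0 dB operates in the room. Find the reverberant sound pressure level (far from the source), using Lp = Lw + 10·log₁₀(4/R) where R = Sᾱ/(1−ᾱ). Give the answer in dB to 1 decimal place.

71.1 dB

Σ(Sᵢαᵢ) = 708.3·0.35 + 415.2·0.03 + 415.2·0.82 = 600.825; total area S = 1538.7 m^2.
ᾱ = 0.3905, so room constant R = A/(1−ᾱ) = 985.767 m^2.
Lp = 95.0 + 10·log₁₀(4/985.767) = 95.0 + (-23.92) = 71.1 dB.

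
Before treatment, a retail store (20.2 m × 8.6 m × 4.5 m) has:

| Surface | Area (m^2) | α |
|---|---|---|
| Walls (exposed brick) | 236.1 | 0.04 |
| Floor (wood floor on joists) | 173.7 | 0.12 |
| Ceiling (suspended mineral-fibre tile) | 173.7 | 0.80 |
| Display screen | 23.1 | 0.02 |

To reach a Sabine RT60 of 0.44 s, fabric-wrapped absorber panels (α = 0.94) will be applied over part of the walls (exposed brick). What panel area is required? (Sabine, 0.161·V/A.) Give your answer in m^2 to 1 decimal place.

Summing Sᵢαᵢ: 9.444 + 20.844 + 138.960 + 0.462 → A₁ = 169.710 sabins.
Required A₂ = 0.161·781.74/0.44 = 286.046 sabins.
Absorption to add: 286.046 − 169.710 = 116.336 sabins.
Each m^2 of panel replacing the walls (exposed brick) adds (0.94 − 0.04) = 0.90 sabins.
Panel area = 116.336 / 0.90 = 129.3 m^2.

129.3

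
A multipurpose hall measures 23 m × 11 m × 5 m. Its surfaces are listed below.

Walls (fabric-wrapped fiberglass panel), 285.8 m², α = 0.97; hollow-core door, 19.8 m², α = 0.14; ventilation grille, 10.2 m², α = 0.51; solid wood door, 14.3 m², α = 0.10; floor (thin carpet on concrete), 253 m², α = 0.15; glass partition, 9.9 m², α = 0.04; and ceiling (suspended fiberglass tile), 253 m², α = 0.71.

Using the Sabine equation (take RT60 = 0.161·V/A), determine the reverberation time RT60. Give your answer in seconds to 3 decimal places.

0.404 sec

Equivalent absorption area: A = 285.8·0.97 + 19.8·0.14 + 10.2·0.51 + 14.3·0.10 + 253·0.15 + 9.9·0.04 + 253·0.71 = 504.606 m².
Volume V = 23 × 11 × 5 = 1265 m³.
RT60 = 0.161 · V / A = 0.161 × 1265 / 504.606 = 0.404 s.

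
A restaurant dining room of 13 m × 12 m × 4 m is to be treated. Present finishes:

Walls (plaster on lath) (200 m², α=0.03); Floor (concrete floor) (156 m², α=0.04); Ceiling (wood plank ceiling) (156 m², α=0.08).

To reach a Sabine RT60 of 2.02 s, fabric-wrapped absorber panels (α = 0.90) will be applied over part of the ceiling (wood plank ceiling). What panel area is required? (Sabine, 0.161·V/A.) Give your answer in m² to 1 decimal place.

30.5

Equivalent absorption area: A₁ = 200*0.03 + 156*0.04 + 156*0.08 = 24.720 m².
Required A₂ = 0.161·624/2.02 = 49.735 sabins.
ΔA needed = 49.735 − 24.720 = 25.015 sabins.
Each m² of panel replacing the ceiling (wood plank ceiling) adds (0.90 − 0.08) = 0.82 sabins.
Panel area = 25.015 / 0.82 = 30.5 m².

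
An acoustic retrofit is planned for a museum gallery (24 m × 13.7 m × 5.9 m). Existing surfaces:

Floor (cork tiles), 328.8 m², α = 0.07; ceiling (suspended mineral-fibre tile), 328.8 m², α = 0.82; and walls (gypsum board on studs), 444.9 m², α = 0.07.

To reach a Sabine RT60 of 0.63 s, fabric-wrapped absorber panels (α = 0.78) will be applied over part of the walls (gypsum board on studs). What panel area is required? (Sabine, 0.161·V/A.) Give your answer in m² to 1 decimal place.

242.2

Equivalent absorption area: A₁ = 328.8*0.07 + 328.8*0.82 + 444.9*0.07 = 323.775 m².
Required A₂ = 0.161·1939.92/0.63 = 495.757 sabins.
Absorption to add: 495.757 − 323.775 = 171.982 sabins.
Each m² of panel replacing the walls (gypsum board on studs) adds (0.78 − 0.07) = 0.71 sabins.
Area = ΔA/Δα = 171.982/0.71 = 242.2 m².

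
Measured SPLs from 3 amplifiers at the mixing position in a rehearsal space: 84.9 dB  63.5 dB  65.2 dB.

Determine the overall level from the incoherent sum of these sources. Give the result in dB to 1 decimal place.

85.0 dB

Σ 10^(Lᵢ/10) = 3.146e+08.
L_total = 10·log₁₀(3.146e+08) = 85.0 dB.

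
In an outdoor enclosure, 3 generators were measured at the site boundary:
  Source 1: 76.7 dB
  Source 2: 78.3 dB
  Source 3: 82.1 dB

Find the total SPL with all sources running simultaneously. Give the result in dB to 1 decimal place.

Σ 10^(Lᵢ/10) = 2.766e+08.
Combined level = 10 log₁₀(2.766e+08) = 84.4 dB.

84.4 dB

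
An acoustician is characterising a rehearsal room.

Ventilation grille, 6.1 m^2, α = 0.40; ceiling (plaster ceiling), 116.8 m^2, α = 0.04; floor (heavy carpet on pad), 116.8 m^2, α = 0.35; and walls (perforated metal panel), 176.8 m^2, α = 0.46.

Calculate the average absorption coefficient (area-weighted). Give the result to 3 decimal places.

0.310

Total surface area S = 416.5 m^2.
A = 6.1*0.40 + 116.8*0.04 + 116.8*0.35 + 176.8*0.46 = 129.320 sabins.
ᾱ = 129.320 / 416.5 = 0.310.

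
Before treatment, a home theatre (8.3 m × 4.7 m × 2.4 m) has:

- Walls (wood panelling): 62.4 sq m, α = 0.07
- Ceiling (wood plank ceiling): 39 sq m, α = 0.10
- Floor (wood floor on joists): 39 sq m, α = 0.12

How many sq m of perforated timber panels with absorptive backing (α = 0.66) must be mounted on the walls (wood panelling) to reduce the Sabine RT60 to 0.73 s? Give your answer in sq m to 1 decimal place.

Equivalent absorption area: A₁ = 62.4×0.07 + 39×0.10 + 39×0.12 = 12.948 sq m.
Required A₂ = 0.161·93.624/0.73 = 20.649 sabins.
Absorption to add: 20.649 − 12.948 = 7.701 sabins.
Each sq m of panel replacing the walls (wood panelling) adds (0.66 − 0.07) = 0.59 sabins.
Area = ΔA/Δα = 7.701/0.59 = 13.1 sq m.

13.1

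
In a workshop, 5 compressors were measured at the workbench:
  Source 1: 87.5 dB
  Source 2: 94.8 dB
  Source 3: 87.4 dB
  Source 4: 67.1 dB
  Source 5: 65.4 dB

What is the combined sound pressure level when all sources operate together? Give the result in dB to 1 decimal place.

96.2 dB

Sum in the linear (power) domain: Σ 10^(Lᵢ/10) = 10^(87.5/10) + 10^(94.8/10) + 10^(87.4/10) + 10^(67.1/10) + 10^(65.4/10) = 4.14e+09.
Back to dB: 10·log₁₀ Σ = 96.2 dB.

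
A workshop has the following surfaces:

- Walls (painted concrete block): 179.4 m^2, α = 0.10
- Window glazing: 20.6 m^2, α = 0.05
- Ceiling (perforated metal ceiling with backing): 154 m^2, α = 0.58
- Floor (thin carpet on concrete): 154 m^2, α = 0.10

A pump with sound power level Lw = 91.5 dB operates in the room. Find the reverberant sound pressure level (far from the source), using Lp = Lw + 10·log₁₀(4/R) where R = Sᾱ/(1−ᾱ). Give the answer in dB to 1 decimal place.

A = 123.690 sabins; S = 508.0 m^2.
ᾱ = 123.690/508.0 = 0.2435; R = Sᾱ/(1−ᾱ) = 123.690/(1−0.2435) = 163.503 m^2.
Lp = 91.5 + 10·log₁₀(4/163.503) = 91.5 + (-16.11) = 75.4 dB.

75.4 dB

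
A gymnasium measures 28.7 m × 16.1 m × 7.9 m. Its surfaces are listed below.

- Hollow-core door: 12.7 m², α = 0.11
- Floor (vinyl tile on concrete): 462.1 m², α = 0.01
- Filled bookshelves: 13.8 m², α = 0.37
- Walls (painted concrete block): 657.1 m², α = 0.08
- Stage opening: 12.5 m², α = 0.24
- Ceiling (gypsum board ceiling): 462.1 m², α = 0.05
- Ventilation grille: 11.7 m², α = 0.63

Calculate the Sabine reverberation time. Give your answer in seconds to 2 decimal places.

6.05 sec

A = Σ Sᵢαᵢ = 12.7·0.11 + 462.1·0.01 + 13.8·0.37 + 657.1·0.08 + 12.5·0.24 + 462.1·0.05 + 11.7·0.63 = 97.168 sabins.
Volume V = 28.7 × 16.1 × 7.9 = 3650.353 m³.
Sabine: RT60 = 0.161 × 3650.353 / 97.168 = 6.05 s.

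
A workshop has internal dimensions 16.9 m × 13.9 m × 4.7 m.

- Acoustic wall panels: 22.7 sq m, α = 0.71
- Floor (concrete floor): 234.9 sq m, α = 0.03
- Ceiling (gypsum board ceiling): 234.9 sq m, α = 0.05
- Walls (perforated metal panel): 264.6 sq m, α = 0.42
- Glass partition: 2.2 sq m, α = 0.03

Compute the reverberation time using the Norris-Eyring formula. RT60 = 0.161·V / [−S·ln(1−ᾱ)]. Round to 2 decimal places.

1.10 s

Total surface area S = 22.7 + 234.9 + 234.9 + 264.6 + 2.2 = 759.3 sq m.
Σ(Sᵢαᵢ) = 22.7×0.71 + 234.9×0.03 + 234.9×0.05 + 264.6×0.42 + 2.2×0.03 = 146.107.
ᾱ = 146.107 / 759.3 = 0.1924.
−S·ln(1−ᾱ) = −759.3 × ln(1 − 0.1924) = 162.254.
V = 16.9 × 13.9 × 4.7 = 1104.077 m³.
RT60 = 0.161 × 1104.077 / 162.254 = 1.10 s.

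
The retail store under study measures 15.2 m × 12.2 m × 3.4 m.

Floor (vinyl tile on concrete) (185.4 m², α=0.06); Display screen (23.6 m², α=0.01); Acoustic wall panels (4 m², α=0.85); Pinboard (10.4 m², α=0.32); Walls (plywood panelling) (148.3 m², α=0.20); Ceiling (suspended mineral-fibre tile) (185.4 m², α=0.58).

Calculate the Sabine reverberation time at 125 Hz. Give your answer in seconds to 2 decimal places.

Summing Sᵢαᵢ: 11.124 + 0.236 + 3.400 + 3.328 + 29.660 + 107.532 → A = 155.280 sabins.
V = 15.2·12.2·3.4 = 630.496 m³.
Sabine: RT60 = 0.161 × 630.496 / 155.280 = 0.65 s.

0.65 seconds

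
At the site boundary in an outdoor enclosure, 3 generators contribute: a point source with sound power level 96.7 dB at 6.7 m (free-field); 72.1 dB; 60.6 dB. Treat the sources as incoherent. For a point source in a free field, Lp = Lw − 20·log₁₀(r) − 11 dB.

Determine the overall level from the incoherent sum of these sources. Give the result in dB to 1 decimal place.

Source at 6.7 m: Lp = 96.7 − 20·log₁₀(6.7) − 11 = 69.2 dB.
Σ 10^(Lᵢ/10) = 2.568e+07.
Back to dB: 10·log₁₀ Σ = 74.1 dB.

74.1 dB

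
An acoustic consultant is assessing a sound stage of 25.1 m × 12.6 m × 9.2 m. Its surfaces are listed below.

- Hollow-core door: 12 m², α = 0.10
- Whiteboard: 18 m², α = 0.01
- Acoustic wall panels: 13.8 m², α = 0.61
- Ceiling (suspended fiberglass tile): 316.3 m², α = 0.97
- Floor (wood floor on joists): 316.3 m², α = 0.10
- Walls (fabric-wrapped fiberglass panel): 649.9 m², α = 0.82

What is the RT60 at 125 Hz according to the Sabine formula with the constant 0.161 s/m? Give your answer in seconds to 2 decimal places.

0.53 s

A = Σ Sᵢαᵢ = 12*0.10 + 18*0.01 + 13.8*0.61 + 316.3*0.97 + 316.3*0.10 + 649.9*0.82 = 881.157 sabins.
V = 25.1·12.6·9.2 = 2909.592 m³.
T = 0.161 V/A = 0.161·2909.592/881.157 = 0.53 s.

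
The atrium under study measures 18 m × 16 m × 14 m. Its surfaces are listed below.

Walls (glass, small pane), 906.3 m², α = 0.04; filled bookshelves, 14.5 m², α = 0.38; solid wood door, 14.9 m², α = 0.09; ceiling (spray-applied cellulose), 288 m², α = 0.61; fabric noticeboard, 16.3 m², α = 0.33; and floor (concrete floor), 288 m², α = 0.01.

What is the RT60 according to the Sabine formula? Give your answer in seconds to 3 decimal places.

A = Σ Sᵢαᵢ = 906.3*0.04 + 14.5*0.38 + 14.9*0.09 + 288*0.61 + 16.3*0.33 + 288*0.01 = 227.042 sabins.
V = 18·16·14 = 4032 m³.
RT60 = 0.161 · V / A = 0.161 × 4032 / 227.042 = 2.859 s.

2.859 sec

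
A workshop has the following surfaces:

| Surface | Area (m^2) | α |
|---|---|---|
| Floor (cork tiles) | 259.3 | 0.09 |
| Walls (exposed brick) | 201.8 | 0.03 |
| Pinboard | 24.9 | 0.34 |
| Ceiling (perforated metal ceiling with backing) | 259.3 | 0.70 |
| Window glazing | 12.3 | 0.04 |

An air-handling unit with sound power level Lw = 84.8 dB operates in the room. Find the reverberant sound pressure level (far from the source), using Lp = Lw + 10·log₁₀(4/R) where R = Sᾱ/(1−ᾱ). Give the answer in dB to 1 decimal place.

65.9 dB

Σ(Sᵢαᵢ) = 259.3·0.09 + 201.8·0.03 + 24.9·0.34 + 259.3·0.70 + 12.3·0.04 = 219.859; total area S = 757.6 m^2.
ᾱ = 219.859/757.6 = 0.2902; R = Sᾱ/(1−ᾱ) = 219.859/(1−0.2902) = 309.748 m^2.
Lp = 84.8 + 10·log₁₀(4/309.748) = 84.8 + (-18.89) = 65.9 dB.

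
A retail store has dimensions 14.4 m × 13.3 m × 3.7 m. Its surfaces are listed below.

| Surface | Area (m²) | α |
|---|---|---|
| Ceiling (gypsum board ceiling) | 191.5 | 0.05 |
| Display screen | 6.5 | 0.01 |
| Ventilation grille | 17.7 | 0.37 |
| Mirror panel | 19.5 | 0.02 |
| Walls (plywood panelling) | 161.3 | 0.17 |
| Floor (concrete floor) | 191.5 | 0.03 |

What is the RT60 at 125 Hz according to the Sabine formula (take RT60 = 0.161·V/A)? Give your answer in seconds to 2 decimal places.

2.29 s

Total absorption A = 191.5×0.05 + 6.5×0.01 + 17.7×0.37 + 19.5×0.02 + 161.3×0.17 + 191.5×0.03
  = 9.575 + 0.065 + 6.549 + 0.390 + 27.421 + 5.745 = 49.745 m² sabins.
Room volume: 708.624 m³.
RT60 = 0.161 · V / A = 0.161 × 708.624 / 49.745 = 2.29 s.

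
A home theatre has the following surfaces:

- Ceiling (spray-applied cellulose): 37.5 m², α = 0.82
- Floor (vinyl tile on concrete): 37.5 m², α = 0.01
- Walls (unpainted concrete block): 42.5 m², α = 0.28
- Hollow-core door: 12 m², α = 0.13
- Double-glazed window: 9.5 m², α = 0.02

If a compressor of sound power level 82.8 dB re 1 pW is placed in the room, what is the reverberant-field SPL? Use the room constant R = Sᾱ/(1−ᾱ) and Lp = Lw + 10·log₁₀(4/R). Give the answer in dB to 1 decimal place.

Σ(Sᵢαᵢ) = 37.5×0.82 + 37.5×0.01 + 42.5×0.28 + 12×0.13 + 9.5×0.02 = 44.775; total area S = 139.0 m².
ᾱ = 44.775/139.0 = 0.3221; R = Sᾱ/(1−ᾱ) = 44.775/(1−0.3221) = 66.050 m².
Lp = 82.8 + 10·log₁₀(4/66.050) = 82.8 + (-12.18) = 70.6 dB.

70.6 dB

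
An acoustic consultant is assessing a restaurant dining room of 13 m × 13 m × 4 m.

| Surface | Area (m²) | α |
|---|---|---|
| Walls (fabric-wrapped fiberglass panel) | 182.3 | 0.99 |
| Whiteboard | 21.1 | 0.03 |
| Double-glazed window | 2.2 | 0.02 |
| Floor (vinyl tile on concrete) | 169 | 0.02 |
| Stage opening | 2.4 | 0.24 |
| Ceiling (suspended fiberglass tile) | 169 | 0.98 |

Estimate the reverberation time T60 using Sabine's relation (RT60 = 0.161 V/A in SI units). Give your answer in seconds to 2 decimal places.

0.31 seconds

A = Σ Sᵢαᵢ = 182.3*0.99 + 21.1*0.03 + 2.2*0.02 + 169*0.02 + 2.4*0.24 + 169*0.98 = 350.730 sabins.
V = 13·13·4 = 676 m³.
T = 0.161 V/A = 0.161·676/350.730 = 0.31 s.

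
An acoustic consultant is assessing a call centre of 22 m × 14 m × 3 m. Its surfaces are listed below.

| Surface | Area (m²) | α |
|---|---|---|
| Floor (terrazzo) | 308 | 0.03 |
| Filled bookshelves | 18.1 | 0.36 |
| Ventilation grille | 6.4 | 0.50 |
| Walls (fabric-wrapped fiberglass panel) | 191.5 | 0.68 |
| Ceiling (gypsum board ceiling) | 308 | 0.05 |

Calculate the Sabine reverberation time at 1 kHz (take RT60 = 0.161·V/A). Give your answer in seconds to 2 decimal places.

Summing Sᵢαᵢ: 9.240 + 6.516 + 3.200 + 130.220 + 15.400 → A = 164.576 sabins.
Volume V = 22 × 14 × 3 = 924 m³.
Sabine: RT60 = 0.161 × 924 / 164.576 = 0.90 s.

0.90 s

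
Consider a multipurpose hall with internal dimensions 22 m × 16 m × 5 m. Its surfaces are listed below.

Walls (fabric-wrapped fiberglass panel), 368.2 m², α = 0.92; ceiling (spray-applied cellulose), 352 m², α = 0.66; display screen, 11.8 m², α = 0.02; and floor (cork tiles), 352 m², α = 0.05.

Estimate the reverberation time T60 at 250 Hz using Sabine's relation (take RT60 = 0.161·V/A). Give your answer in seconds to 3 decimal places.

Summing Sᵢαᵢ: 338.744 + 232.320 + 0.236 + 17.600 → A = 588.900 sabins.
Room volume: 1760 m³.
RT60 = 0.161 · V / A = 0.161 × 1760 / 588.900 = 0.481 s.

0.481 s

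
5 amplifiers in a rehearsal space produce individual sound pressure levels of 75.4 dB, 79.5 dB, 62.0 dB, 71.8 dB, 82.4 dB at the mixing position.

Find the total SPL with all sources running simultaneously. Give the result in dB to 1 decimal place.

Sum in the linear (power) domain: Σ 10^(Lᵢ/10) = 10^(75.4/10) + 10^(79.5/10) + 10^(62.0/10) + 10^(71.8/10) + 10^(82.4/10) = 3.143e+08.
L_total = 10·log₁₀(3.143e+08) = 85.0 dB.

85.0 dB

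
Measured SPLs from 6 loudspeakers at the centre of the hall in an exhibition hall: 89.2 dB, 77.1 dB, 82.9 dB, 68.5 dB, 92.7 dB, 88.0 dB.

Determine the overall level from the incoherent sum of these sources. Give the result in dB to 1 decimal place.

Σ 10^(Lᵢ/10) = 3.578e+09.
L_total = 10·log₁₀(3.578e+09) = 95.5 dB.

95.5 dB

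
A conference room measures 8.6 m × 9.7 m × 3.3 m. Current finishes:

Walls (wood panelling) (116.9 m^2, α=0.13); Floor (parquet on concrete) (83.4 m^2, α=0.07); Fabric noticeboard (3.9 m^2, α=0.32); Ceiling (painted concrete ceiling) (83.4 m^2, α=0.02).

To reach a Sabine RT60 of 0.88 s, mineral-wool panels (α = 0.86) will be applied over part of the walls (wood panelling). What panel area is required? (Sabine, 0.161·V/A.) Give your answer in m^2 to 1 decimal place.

A₁ = Σ Sᵢαᵢ = 116.9·0.13 + 83.4·0.07 + 3.9·0.32 + 83.4·0.02 = 23.951 sabins.
V = 275.286 m³. Target absorption A₂ = 0.161 × 275.286 / 0.88 = 50.365 sabins.
Absorption to add: 50.365 − 23.951 = 26.414 sabins.
Each m^2 of panel replacing the walls (wood panelling) adds (0.86 − 0.13) = 0.73 sabins.
Panel area = 26.414 / 0.73 = 36.2 m^2.

36.2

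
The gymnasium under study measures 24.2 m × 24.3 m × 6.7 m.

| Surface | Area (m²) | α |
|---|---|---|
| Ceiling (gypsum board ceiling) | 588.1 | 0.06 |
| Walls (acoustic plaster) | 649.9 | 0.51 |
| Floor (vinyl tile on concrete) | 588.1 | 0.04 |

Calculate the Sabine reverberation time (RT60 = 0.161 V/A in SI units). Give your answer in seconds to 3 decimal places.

1.625 seconds

Total absorption A = 588.1*0.06 + 649.9*0.51 + 588.1*0.04
  = 35.286 + 331.449 + 23.524 = 390.259 m² sabins.
Room volume: 3940.002 m³.
Sabine: RT60 = 0.161 × 3940.002 / 390.259 = 1.625 s.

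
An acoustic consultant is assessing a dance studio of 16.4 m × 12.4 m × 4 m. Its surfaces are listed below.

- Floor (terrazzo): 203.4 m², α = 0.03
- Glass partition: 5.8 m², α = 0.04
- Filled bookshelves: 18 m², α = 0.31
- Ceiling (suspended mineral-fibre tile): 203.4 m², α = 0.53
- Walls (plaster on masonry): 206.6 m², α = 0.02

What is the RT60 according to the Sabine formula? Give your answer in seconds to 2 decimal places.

Summing Sᵢαᵢ: 6.102 + 0.232 + 5.580 + 107.802 + 4.132 → A = 123.848 sabins.
Room volume: 813.44 m³.
Sabine: RT60 = 0.161 × 813.44 / 123.848 = 1.06 s.

1.06 seconds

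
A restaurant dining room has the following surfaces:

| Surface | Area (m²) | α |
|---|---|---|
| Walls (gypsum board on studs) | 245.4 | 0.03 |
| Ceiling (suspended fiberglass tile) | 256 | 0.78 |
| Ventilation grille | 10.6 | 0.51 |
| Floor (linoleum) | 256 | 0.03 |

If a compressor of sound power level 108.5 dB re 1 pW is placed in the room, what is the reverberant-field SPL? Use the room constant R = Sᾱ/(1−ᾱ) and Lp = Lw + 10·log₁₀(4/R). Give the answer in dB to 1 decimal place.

89.6 dB

A = 220.128 sabins; S = 768.0 m².
ᾱ = 220.128/768.0 = 0.2866; R = Sᾱ/(1−ᾱ) = 220.128/(1−0.2866) = 308.562 m².
Lp = Lw + 10 log₁₀(4/R) = 108.5 -18.87 = 89.6 dB.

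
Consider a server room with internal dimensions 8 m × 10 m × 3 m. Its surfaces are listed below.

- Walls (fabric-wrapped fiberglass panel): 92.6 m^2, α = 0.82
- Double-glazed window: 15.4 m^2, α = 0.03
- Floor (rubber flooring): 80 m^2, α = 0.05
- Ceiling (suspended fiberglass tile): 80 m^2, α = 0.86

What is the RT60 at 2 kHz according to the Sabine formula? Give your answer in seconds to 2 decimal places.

Total absorption A = 92.6*0.82 + 15.4*0.03 + 80*0.05 + 80*0.86
  = 75.932 + 0.462 + 4.000 + 68.800 = 149.194 m^2 sabins.
Volume V = 8 × 10 × 3 = 240 m³.
T = 0.161 V/A = 0.161·240/149.194 = 0.26 s.

0.26 sec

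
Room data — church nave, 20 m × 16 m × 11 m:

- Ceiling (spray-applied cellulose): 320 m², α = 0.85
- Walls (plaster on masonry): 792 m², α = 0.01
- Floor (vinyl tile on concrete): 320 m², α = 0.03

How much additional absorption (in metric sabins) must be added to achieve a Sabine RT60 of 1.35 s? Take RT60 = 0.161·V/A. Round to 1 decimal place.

130.3 sabins

Total absorption A₁ = 320*0.85 + 792*0.01 + 320*0.03
  = 272.000 + 7.920 + 9.600 = 289.520 m² sabins.
V = 3520 m³. Required absorption A₂ = 0.161 × 3520 / 1.35 = 419.793 sabins.
Shortfall: 419.793 − 289.520 = 130.3 sabins.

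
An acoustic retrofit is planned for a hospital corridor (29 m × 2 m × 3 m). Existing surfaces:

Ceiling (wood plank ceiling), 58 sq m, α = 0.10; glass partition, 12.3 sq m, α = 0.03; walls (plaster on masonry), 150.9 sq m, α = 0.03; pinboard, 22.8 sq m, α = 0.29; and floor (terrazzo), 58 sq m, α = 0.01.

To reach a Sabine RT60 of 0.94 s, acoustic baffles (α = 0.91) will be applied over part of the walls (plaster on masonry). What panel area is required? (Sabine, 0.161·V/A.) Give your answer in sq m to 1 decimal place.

13.5

A₁ = Σ Sᵢαᵢ = 58*0.10 + 12.3*0.03 + 150.9*0.03 + 22.8*0.29 + 58*0.01 = 17.888 sabins.
V = 174 m³. Target absorption A₂ = 0.161 × 174 / 0.94 = 29.802 sabins.
ΔA needed = 29.802 − 17.888 = 11.914 sabins.
Each sq m of panel replacing the walls (plaster on masonry) adds (0.91 − 0.03) = 0.88 sabins.
Panel area = 11.914 / 0.88 = 13.5 sq m.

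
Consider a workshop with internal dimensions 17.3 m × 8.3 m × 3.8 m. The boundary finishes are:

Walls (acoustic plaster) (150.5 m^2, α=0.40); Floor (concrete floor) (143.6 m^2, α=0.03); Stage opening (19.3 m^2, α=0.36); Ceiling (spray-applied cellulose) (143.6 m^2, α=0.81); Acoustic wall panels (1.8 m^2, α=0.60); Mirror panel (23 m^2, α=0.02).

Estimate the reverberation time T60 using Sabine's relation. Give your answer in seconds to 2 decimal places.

0.46 s

A = Σ Sᵢαᵢ = 150.5*0.40 + 143.6*0.03 + 19.3*0.36 + 143.6*0.81 + 1.8*0.60 + 23*0.02 = 189.312 sabins.
Volume V = 17.3 × 8.3 × 3.8 = 545.642 m³.
Sabine: RT60 = 0.161 × 545.642 / 189.312 = 0.46 s.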